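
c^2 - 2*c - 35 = (c - 7)*(c + 5)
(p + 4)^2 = p^2 + 8*p + 16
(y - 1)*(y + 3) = y^2 + 2*y - 3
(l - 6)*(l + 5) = l^2 - l - 30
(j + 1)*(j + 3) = j^2 + 4*j + 3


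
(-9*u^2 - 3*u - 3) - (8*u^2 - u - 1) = -17*u^2 - 2*u - 2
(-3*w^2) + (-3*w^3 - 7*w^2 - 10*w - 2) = -3*w^3 - 10*w^2 - 10*w - 2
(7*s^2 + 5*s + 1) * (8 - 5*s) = -35*s^3 + 31*s^2 + 35*s + 8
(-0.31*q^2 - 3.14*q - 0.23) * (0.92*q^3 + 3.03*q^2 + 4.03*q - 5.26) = -0.2852*q^5 - 3.8281*q^4 - 10.9751*q^3 - 11.7205*q^2 + 15.5895*q + 1.2098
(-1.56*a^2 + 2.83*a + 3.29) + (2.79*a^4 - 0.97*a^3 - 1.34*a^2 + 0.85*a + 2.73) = 2.79*a^4 - 0.97*a^3 - 2.9*a^2 + 3.68*a + 6.02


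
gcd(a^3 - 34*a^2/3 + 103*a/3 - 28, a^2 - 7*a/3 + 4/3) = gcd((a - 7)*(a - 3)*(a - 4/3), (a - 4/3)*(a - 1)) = a - 4/3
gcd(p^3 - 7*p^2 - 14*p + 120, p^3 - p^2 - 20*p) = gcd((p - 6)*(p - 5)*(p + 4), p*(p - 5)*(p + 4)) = p^2 - p - 20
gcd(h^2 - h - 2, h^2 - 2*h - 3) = h + 1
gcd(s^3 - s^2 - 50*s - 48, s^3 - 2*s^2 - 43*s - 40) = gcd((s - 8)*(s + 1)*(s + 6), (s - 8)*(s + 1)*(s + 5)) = s^2 - 7*s - 8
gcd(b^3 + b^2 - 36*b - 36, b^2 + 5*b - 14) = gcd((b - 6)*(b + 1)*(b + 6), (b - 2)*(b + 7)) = 1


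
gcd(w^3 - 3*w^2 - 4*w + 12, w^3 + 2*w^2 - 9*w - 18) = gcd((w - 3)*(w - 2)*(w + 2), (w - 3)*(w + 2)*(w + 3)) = w^2 - w - 6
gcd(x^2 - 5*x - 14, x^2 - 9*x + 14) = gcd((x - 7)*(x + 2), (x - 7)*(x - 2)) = x - 7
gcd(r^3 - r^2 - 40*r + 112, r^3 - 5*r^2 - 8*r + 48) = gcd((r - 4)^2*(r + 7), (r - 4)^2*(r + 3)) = r^2 - 8*r + 16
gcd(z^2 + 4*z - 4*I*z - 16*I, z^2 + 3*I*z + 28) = z - 4*I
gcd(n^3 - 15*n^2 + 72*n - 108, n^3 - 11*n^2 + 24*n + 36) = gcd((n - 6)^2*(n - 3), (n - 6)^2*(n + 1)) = n^2 - 12*n + 36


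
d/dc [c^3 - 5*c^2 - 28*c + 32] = 3*c^2 - 10*c - 28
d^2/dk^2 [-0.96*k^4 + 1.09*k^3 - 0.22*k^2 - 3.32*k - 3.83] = -11.52*k^2 + 6.54*k - 0.44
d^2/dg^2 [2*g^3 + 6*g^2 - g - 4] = 12*g + 12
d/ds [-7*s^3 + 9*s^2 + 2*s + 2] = -21*s^2 + 18*s + 2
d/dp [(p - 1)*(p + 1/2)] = 2*p - 1/2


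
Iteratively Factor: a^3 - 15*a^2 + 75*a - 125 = (a - 5)*(a^2 - 10*a + 25) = (a - 5)^2*(a - 5)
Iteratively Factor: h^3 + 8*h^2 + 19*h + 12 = (h + 1)*(h^2 + 7*h + 12) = (h + 1)*(h + 4)*(h + 3)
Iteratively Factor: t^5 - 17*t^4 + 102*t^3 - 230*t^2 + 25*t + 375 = (t + 1)*(t^4 - 18*t^3 + 120*t^2 - 350*t + 375) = (t - 5)*(t + 1)*(t^3 - 13*t^2 + 55*t - 75) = (t - 5)^2*(t + 1)*(t^2 - 8*t + 15) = (t - 5)^2*(t - 3)*(t + 1)*(t - 5)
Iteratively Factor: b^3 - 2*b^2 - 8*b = (b - 4)*(b^2 + 2*b) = b*(b - 4)*(b + 2)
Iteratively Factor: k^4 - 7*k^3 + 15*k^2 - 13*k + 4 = (k - 1)*(k^3 - 6*k^2 + 9*k - 4) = (k - 1)^2*(k^2 - 5*k + 4) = (k - 4)*(k - 1)^2*(k - 1)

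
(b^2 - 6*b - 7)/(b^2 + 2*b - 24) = (b^2 - 6*b - 7)/(b^2 + 2*b - 24)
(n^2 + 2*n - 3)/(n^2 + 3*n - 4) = (n + 3)/(n + 4)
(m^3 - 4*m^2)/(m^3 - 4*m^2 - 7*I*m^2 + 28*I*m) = m/(m - 7*I)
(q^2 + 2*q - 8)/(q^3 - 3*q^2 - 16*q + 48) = (q - 2)/(q^2 - 7*q + 12)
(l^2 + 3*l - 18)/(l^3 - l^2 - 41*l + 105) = (l + 6)/(l^2 + 2*l - 35)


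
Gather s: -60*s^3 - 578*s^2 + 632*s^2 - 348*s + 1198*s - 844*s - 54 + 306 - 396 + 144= -60*s^3 + 54*s^2 + 6*s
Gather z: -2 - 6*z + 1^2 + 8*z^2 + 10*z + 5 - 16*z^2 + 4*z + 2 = -8*z^2 + 8*z + 6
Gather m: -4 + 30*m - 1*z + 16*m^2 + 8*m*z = 16*m^2 + m*(8*z + 30) - z - 4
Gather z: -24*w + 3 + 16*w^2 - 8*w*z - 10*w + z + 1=16*w^2 - 34*w + z*(1 - 8*w) + 4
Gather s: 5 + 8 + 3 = 16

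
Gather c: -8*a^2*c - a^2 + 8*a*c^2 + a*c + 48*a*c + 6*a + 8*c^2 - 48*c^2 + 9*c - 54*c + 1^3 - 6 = -a^2 + 6*a + c^2*(8*a - 40) + c*(-8*a^2 + 49*a - 45) - 5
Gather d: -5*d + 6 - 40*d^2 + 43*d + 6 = -40*d^2 + 38*d + 12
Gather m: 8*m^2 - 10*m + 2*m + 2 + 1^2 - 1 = 8*m^2 - 8*m + 2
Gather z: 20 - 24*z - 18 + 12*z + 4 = 6 - 12*z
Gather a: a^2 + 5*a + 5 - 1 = a^2 + 5*a + 4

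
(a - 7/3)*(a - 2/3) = a^2 - 3*a + 14/9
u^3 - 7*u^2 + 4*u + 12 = (u - 6)*(u - 2)*(u + 1)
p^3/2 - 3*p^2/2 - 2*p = p*(p/2 + 1/2)*(p - 4)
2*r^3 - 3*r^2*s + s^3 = (-r + s)^2*(2*r + s)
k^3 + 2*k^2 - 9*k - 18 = (k - 3)*(k + 2)*(k + 3)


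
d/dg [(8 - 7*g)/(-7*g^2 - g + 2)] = (49*g^2 + 7*g - (7*g - 8)*(14*g + 1) - 14)/(7*g^2 + g - 2)^2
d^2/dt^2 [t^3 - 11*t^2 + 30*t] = 6*t - 22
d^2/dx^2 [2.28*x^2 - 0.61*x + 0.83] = 4.56000000000000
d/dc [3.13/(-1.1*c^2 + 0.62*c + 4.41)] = (6.886*c - 1.9406)/(-1.1*c^2 + 0.62*c + 4.41)^2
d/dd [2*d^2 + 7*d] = 4*d + 7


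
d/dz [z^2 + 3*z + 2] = 2*z + 3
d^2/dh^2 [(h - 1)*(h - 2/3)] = 2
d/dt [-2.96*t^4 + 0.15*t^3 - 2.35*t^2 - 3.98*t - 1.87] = -11.84*t^3 + 0.45*t^2 - 4.7*t - 3.98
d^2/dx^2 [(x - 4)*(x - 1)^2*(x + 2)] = 12*x^2 - 24*x - 6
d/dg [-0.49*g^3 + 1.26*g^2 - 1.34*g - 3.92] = -1.47*g^2 + 2.52*g - 1.34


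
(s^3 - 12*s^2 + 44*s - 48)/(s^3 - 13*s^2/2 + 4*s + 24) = 2*(s^2 - 8*s + 12)/(2*s^2 - 5*s - 12)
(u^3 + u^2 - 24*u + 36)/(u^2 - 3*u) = u + 4 - 12/u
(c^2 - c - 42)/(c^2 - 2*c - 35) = (c + 6)/(c + 5)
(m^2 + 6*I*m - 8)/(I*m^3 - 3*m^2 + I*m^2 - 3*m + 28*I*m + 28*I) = (-I*m^2 + 6*m + 8*I)/(m^3 + m^2*(1 + 3*I) + m*(28 + 3*I) + 28)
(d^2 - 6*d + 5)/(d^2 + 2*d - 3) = (d - 5)/(d + 3)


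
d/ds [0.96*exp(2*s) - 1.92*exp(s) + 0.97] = 1.92*(exp(s) - 1)*exp(s)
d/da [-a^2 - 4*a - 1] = -2*a - 4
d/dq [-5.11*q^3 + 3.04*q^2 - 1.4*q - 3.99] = -15.33*q^2 + 6.08*q - 1.4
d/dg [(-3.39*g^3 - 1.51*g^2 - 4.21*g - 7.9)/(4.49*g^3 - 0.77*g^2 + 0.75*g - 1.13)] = (7.105427357601e-15*g^5 + 9.3902*g^4 + 32.7208*g^3 + 113.5309*g^2 - 8.7534*g + 10.6823)/(20.1601*g^6 - 6.9146*g^5 + 7.3279*g^4 - 11.3024*g^3 + 2.3027*g^2 - 1.695*g + 1.2769)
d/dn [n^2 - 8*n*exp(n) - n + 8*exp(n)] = -8*n*exp(n) + 2*n - 1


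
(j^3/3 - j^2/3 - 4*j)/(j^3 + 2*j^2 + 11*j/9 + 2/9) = 3*j*(j^2 - j - 12)/(9*j^3 + 18*j^2 + 11*j + 2)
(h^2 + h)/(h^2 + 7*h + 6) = h/(h + 6)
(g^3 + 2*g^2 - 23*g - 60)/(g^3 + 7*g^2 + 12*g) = (g - 5)/g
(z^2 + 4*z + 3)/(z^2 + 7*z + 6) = (z + 3)/(z + 6)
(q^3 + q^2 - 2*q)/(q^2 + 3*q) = (q^2 + q - 2)/(q + 3)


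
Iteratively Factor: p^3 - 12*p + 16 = (p - 2)*(p^2 + 2*p - 8) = (p - 2)*(p + 4)*(p - 2)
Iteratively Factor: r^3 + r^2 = (r)*(r^2 + r) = r*(r + 1)*(r)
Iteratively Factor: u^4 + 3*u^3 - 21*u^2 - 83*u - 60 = (u + 1)*(u^3 + 2*u^2 - 23*u - 60) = (u + 1)*(u + 4)*(u^2 - 2*u - 15) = (u - 5)*(u + 1)*(u + 4)*(u + 3)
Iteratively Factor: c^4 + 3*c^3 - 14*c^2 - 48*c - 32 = (c + 4)*(c^3 - c^2 - 10*c - 8) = (c + 2)*(c + 4)*(c^2 - 3*c - 4) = (c - 4)*(c + 2)*(c + 4)*(c + 1)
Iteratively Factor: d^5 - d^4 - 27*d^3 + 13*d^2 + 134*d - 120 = (d - 2)*(d^4 + d^3 - 25*d^2 - 37*d + 60) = (d - 2)*(d - 1)*(d^3 + 2*d^2 - 23*d - 60) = (d - 2)*(d - 1)*(d + 4)*(d^2 - 2*d - 15) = (d - 5)*(d - 2)*(d - 1)*(d + 4)*(d + 3)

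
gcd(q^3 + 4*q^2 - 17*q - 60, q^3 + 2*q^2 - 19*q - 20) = q^2 + q - 20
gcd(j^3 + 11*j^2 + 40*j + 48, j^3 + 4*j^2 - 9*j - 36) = j^2 + 7*j + 12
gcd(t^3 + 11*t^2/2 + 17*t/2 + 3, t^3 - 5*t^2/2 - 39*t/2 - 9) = t^2 + 7*t/2 + 3/2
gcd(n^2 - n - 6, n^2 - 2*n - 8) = n + 2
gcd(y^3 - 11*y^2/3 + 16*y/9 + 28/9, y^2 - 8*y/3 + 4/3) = y - 2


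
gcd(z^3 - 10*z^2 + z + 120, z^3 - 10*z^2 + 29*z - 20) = z - 5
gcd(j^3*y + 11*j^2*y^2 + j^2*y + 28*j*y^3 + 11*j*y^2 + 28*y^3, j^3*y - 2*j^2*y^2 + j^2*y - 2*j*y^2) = j*y + y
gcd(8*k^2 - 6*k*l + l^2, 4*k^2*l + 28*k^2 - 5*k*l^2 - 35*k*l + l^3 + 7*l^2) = 4*k - l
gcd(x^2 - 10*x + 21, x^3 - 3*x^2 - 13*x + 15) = 1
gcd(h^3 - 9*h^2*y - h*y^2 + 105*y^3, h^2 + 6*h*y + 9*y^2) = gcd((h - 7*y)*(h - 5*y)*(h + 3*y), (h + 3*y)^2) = h + 3*y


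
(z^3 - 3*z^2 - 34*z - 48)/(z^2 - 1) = (z^3 - 3*z^2 - 34*z - 48)/(z^2 - 1)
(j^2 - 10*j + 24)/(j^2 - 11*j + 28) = (j - 6)/(j - 7)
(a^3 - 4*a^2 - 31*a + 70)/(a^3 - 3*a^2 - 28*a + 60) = (a - 7)/(a - 6)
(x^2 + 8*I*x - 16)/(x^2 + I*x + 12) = (x + 4*I)/(x - 3*I)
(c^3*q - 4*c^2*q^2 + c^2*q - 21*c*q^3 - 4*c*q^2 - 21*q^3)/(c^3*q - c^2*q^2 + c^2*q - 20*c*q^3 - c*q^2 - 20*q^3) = (-c^2 + 4*c*q + 21*q^2)/(-c^2 + c*q + 20*q^2)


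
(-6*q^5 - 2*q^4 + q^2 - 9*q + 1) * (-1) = 6*q^5 + 2*q^4 - q^2 + 9*q - 1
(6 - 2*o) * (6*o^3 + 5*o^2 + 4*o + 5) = -12*o^4 + 26*o^3 + 22*o^2 + 14*o + 30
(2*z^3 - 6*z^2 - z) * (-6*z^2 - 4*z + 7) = -12*z^5 + 28*z^4 + 44*z^3 - 38*z^2 - 7*z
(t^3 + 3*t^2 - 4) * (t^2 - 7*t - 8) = t^5 - 4*t^4 - 29*t^3 - 28*t^2 + 28*t + 32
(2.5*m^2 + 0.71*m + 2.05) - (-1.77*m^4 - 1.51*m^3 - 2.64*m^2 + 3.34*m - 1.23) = 1.77*m^4 + 1.51*m^3 + 5.14*m^2 - 2.63*m + 3.28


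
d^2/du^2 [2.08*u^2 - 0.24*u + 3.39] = 4.16000000000000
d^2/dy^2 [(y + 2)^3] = 6*y + 12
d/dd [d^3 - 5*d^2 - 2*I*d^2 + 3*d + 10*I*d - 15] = 3*d^2 - 10*d - 4*I*d + 3 + 10*I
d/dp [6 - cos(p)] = sin(p)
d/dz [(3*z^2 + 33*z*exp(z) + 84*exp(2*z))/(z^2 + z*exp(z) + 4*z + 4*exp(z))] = 3*(-(z^2 + 11*z*exp(z) + 28*exp(2*z))*(z*exp(z) + 2*z + 5*exp(z) + 4) + (z^2 + z*exp(z) + 4*z + 4*exp(z))*(11*z*exp(z) + 2*z + 56*exp(2*z) + 11*exp(z)))/(z^2 + z*exp(z) + 4*z + 4*exp(z))^2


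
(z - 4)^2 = z^2 - 8*z + 16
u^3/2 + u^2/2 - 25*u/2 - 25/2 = (u/2 + 1/2)*(u - 5)*(u + 5)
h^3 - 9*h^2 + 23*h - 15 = (h - 5)*(h - 3)*(h - 1)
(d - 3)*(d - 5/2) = d^2 - 11*d/2 + 15/2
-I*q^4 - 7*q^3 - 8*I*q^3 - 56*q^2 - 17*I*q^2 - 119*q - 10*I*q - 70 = (q + 2)*(q + 5)*(q - 7*I)*(-I*q - I)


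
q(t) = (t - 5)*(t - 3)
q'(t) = 2*t - 8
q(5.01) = 0.02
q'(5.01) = 2.02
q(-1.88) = 33.57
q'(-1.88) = -11.76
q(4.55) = -0.70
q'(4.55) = 1.10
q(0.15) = 13.82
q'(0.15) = -7.70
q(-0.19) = 16.56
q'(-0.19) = -8.38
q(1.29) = 6.34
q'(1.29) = -5.42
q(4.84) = -0.29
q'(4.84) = 1.68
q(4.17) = -0.97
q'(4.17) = 0.34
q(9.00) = 24.00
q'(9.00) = 10.00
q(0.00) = 15.00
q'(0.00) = -8.00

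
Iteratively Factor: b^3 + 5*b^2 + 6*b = (b)*(b^2 + 5*b + 6) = b*(b + 3)*(b + 2)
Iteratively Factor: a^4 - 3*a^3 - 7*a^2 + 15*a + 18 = (a + 2)*(a^3 - 5*a^2 + 3*a + 9) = (a - 3)*(a + 2)*(a^2 - 2*a - 3) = (a - 3)^2*(a + 2)*(a + 1)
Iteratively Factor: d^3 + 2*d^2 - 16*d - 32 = (d + 2)*(d^2 - 16) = (d + 2)*(d + 4)*(d - 4)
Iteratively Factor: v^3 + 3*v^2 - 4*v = (v - 1)*(v^2 + 4*v) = (v - 1)*(v + 4)*(v)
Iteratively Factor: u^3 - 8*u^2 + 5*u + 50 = (u + 2)*(u^2 - 10*u + 25) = (u - 5)*(u + 2)*(u - 5)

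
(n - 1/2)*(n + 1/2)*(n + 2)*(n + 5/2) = n^4 + 9*n^3/2 + 19*n^2/4 - 9*n/8 - 5/4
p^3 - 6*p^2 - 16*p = p*(p - 8)*(p + 2)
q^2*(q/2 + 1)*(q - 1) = q^4/2 + q^3/2 - q^2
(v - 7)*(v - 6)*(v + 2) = v^3 - 11*v^2 + 16*v + 84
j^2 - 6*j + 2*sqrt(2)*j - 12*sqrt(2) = (j - 6)*(j + 2*sqrt(2))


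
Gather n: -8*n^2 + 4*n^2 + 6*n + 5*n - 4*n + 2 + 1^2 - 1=-4*n^2 + 7*n + 2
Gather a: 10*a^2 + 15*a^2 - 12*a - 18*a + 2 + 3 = 25*a^2 - 30*a + 5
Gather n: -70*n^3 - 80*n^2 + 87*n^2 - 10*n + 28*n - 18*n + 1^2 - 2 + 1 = -70*n^3 + 7*n^2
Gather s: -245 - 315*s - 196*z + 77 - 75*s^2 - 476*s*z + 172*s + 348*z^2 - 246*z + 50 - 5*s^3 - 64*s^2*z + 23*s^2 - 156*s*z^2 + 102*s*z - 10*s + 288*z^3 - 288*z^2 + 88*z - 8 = -5*s^3 + s^2*(-64*z - 52) + s*(-156*z^2 - 374*z - 153) + 288*z^3 + 60*z^2 - 354*z - 126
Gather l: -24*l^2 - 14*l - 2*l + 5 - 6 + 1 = -24*l^2 - 16*l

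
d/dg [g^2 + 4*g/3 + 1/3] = 2*g + 4/3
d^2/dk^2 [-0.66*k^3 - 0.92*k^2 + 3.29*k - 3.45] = -3.96*k - 1.84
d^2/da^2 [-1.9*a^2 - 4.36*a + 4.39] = -3.80000000000000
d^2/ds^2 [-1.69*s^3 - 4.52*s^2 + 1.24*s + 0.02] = -10.14*s - 9.04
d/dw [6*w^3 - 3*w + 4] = 18*w^2 - 3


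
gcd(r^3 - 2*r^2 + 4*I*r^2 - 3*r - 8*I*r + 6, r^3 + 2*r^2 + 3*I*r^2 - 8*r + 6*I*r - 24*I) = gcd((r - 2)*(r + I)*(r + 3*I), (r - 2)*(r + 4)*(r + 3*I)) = r^2 + r*(-2 + 3*I) - 6*I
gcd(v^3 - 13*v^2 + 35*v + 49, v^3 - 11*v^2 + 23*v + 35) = v^2 - 6*v - 7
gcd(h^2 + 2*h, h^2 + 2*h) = h^2 + 2*h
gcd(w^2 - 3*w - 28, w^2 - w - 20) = w + 4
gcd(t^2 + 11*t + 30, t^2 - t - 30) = t + 5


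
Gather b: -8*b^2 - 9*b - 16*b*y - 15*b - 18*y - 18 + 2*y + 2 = -8*b^2 + b*(-16*y - 24) - 16*y - 16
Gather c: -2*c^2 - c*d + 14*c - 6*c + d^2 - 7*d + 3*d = -2*c^2 + c*(8 - d) + d^2 - 4*d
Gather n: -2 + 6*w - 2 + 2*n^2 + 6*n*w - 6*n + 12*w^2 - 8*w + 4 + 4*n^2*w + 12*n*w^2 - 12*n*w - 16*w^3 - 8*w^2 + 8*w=n^2*(4*w + 2) + n*(12*w^2 - 6*w - 6) - 16*w^3 + 4*w^2 + 6*w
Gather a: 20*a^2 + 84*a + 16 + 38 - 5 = 20*a^2 + 84*a + 49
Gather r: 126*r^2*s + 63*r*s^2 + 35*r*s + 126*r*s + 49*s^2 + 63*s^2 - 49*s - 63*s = 126*r^2*s + r*(63*s^2 + 161*s) + 112*s^2 - 112*s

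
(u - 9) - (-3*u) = 4*u - 9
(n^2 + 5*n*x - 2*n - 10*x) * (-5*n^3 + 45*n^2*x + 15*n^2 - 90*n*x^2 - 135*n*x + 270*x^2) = -5*n^5 + 20*n^4*x + 25*n^4 + 135*n^3*x^2 - 100*n^3*x - 30*n^3 - 450*n^2*x^3 - 675*n^2*x^2 + 120*n^2*x + 2250*n*x^3 + 810*n*x^2 - 2700*x^3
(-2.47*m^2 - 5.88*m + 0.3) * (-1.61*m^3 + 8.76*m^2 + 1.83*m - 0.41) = 3.9767*m^5 - 12.1704*m^4 - 56.5119*m^3 - 7.1197*m^2 + 2.9598*m - 0.123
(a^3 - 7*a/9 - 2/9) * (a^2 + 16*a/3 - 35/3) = a^5 + 16*a^4/3 - 112*a^3/9 - 118*a^2/27 + 71*a/9 + 70/27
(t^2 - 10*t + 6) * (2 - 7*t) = -7*t^3 + 72*t^2 - 62*t + 12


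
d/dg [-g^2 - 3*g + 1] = -2*g - 3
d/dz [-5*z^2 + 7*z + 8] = 7 - 10*z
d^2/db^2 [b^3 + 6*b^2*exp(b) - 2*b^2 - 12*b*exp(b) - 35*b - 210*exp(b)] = 6*b^2*exp(b) + 12*b*exp(b) + 6*b - 222*exp(b) - 4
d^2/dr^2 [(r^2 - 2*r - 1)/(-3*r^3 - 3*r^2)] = 2*(-r^4 + 6*r^3 + 12*r^2 + 10*r + 3)/(3*r^4*(r^3 + 3*r^2 + 3*r + 1))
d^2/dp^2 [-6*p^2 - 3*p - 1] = -12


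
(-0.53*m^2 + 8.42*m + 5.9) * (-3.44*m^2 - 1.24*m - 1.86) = 1.8232*m^4 - 28.3076*m^3 - 29.751*m^2 - 22.9772*m - 10.974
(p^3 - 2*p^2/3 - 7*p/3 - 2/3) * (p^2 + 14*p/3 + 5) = p^5 + 4*p^4 - 4*p^3/9 - 134*p^2/9 - 133*p/9 - 10/3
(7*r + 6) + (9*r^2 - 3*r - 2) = 9*r^2 + 4*r + 4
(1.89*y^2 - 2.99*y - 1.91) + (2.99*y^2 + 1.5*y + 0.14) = 4.88*y^2 - 1.49*y - 1.77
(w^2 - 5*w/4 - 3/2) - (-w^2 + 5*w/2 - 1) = 2*w^2 - 15*w/4 - 1/2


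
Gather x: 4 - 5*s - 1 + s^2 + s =s^2 - 4*s + 3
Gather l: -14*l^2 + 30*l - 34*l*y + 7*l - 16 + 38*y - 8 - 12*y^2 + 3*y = -14*l^2 + l*(37 - 34*y) - 12*y^2 + 41*y - 24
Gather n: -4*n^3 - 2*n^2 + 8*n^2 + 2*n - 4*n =-4*n^3 + 6*n^2 - 2*n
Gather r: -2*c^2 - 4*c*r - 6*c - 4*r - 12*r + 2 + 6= -2*c^2 - 6*c + r*(-4*c - 16) + 8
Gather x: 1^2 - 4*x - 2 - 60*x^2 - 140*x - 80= -60*x^2 - 144*x - 81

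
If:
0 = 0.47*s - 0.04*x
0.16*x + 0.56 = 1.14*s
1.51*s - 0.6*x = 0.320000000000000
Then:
No Solution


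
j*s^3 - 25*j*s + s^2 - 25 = (s - 5)*(s + 5)*(j*s + 1)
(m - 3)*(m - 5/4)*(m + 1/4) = m^3 - 4*m^2 + 43*m/16 + 15/16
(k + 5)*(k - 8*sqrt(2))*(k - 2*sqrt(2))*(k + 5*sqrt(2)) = k^4 - 5*sqrt(2)*k^3 + 5*k^3 - 68*k^2 - 25*sqrt(2)*k^2 - 340*k + 160*sqrt(2)*k + 800*sqrt(2)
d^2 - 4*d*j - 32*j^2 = (d - 8*j)*(d + 4*j)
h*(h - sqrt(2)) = h^2 - sqrt(2)*h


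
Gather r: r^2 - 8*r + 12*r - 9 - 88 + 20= r^2 + 4*r - 77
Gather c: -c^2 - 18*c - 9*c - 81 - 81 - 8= -c^2 - 27*c - 170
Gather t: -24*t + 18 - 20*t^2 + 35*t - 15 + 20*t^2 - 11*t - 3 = 0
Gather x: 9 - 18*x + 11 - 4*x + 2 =22 - 22*x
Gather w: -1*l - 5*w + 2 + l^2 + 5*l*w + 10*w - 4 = l^2 - l + w*(5*l + 5) - 2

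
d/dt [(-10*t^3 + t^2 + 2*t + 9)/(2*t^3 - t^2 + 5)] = 2*(4*t^4 - 4*t^3 - 101*t^2 + 14*t + 5)/(4*t^6 - 4*t^5 + t^4 + 20*t^3 - 10*t^2 + 25)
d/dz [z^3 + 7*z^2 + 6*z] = 3*z^2 + 14*z + 6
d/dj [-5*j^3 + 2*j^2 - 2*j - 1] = -15*j^2 + 4*j - 2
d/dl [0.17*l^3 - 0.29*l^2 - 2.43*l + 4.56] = 0.51*l^2 - 0.58*l - 2.43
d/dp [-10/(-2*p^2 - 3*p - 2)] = 10*(-4*p - 3)/(2*p^2 + 3*p + 2)^2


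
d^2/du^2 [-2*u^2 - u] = -4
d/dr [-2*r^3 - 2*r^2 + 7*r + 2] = -6*r^2 - 4*r + 7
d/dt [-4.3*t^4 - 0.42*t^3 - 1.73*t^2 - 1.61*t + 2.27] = -17.2*t^3 - 1.26*t^2 - 3.46*t - 1.61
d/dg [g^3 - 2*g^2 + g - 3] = 3*g^2 - 4*g + 1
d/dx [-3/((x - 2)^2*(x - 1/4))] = 24*(6*x - 5)/((x - 2)^3*(4*x - 1)^2)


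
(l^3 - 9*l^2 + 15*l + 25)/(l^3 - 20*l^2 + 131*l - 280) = (l^2 - 4*l - 5)/(l^2 - 15*l + 56)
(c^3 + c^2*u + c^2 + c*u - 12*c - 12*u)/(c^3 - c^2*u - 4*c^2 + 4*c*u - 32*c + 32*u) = (-c^2 - c*u + 3*c + 3*u)/(-c^2 + c*u + 8*c - 8*u)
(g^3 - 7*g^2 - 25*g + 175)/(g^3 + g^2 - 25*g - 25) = (g - 7)/(g + 1)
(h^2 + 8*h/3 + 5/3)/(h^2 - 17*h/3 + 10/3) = (3*h^2 + 8*h + 5)/(3*h^2 - 17*h + 10)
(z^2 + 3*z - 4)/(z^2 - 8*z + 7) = (z + 4)/(z - 7)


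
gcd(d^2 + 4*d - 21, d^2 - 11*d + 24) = d - 3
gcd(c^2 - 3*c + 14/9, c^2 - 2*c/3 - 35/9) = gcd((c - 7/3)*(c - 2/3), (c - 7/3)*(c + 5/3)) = c - 7/3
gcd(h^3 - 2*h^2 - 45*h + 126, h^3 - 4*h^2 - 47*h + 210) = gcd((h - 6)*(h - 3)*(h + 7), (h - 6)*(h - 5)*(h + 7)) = h^2 + h - 42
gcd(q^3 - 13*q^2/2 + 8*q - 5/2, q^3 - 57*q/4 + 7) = q - 1/2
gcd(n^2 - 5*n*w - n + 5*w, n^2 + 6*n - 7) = n - 1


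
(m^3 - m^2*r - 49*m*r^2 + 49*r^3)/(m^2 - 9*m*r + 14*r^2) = (-m^2 - 6*m*r + 7*r^2)/(-m + 2*r)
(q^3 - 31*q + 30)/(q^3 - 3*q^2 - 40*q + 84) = (q^2 - 6*q + 5)/(q^2 - 9*q + 14)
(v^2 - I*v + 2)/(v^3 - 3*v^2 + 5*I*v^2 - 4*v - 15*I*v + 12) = (v - 2*I)/(v^2 + v*(-3 + 4*I) - 12*I)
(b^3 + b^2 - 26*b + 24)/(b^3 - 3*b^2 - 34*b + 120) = (b - 1)/(b - 5)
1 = 1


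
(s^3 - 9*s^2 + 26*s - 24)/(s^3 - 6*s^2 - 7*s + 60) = (s^2 - 5*s + 6)/(s^2 - 2*s - 15)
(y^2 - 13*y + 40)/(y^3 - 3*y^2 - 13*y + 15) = (y - 8)/(y^2 + 2*y - 3)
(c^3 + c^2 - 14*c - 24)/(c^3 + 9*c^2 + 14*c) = (c^2 - c - 12)/(c*(c + 7))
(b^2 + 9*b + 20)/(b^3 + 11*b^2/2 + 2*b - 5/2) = 2*(b + 4)/(2*b^2 + b - 1)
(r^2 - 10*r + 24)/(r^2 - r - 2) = (-r^2 + 10*r - 24)/(-r^2 + r + 2)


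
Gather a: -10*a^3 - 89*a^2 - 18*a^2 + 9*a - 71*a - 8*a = -10*a^3 - 107*a^2 - 70*a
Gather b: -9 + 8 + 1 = 0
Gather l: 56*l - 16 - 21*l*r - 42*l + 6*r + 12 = l*(14 - 21*r) + 6*r - 4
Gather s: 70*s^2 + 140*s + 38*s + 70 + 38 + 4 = 70*s^2 + 178*s + 112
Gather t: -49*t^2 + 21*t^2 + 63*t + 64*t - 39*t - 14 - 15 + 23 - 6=-28*t^2 + 88*t - 12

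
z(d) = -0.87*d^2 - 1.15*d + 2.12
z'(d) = -1.74*d - 1.15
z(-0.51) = 2.48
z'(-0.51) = -0.26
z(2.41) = -5.70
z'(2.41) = -5.34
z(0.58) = 1.16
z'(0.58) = -2.16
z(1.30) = -0.85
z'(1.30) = -3.41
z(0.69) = 0.91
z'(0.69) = -2.35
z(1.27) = -0.74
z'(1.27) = -3.36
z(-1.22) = 2.23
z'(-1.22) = 0.97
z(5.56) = -31.17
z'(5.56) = -10.82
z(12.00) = -136.96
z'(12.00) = -22.03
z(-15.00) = -176.38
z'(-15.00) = 24.95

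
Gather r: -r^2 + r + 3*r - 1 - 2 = -r^2 + 4*r - 3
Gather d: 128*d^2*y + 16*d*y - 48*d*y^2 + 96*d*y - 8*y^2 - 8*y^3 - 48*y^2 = 128*d^2*y + d*(-48*y^2 + 112*y) - 8*y^3 - 56*y^2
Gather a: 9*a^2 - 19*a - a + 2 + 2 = 9*a^2 - 20*a + 4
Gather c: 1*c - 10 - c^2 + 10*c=-c^2 + 11*c - 10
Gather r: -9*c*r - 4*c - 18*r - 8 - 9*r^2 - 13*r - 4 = -4*c - 9*r^2 + r*(-9*c - 31) - 12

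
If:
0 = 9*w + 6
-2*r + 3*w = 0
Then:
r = -1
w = -2/3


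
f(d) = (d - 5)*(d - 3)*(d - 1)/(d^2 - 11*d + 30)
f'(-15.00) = 0.97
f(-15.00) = -13.71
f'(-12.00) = 0.95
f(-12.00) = -10.83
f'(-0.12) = 0.60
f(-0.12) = -0.57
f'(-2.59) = 0.80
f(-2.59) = -2.34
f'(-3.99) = 0.85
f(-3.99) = -3.49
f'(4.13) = -3.29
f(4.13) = -1.89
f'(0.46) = 0.51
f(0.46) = -0.25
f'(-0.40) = 0.63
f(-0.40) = -0.74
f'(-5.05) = 0.88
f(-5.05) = -4.41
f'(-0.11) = 0.60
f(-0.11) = -0.56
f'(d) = (11 - 2*d)*(d - 5)*(d - 3)*(d - 1)/(d^2 - 11*d + 30)^2 + (d - 5)*(d - 3)/(d^2 - 11*d + 30) + (d - 5)*(d - 1)/(d^2 - 11*d + 30) + (d - 3)*(d - 1)/(d^2 - 11*d + 30) = (d^2 - 12*d + 21)/(d^2 - 12*d + 36)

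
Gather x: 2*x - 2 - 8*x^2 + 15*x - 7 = -8*x^2 + 17*x - 9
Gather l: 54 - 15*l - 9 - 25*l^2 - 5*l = -25*l^2 - 20*l + 45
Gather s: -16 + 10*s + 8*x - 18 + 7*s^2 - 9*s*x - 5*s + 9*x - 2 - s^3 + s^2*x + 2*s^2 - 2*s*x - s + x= -s^3 + s^2*(x + 9) + s*(4 - 11*x) + 18*x - 36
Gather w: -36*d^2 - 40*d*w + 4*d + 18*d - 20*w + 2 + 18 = -36*d^2 + 22*d + w*(-40*d - 20) + 20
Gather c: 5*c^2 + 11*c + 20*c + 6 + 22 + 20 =5*c^2 + 31*c + 48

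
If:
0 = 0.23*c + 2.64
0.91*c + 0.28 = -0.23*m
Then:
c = -11.48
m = 44.20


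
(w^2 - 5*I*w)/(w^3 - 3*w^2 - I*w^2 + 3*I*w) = (w - 5*I)/(w^2 - 3*w - I*w + 3*I)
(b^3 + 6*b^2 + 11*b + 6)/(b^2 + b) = b + 5 + 6/b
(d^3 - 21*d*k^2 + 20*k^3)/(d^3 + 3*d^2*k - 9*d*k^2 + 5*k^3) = (d - 4*k)/(d - k)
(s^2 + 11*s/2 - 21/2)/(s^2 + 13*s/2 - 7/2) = (2*s - 3)/(2*s - 1)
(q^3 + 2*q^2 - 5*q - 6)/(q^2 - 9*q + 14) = (q^2 + 4*q + 3)/(q - 7)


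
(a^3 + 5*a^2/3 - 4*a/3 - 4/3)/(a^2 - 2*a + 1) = (3*a^2 + 8*a + 4)/(3*(a - 1))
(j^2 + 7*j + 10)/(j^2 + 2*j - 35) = (j^2 + 7*j + 10)/(j^2 + 2*j - 35)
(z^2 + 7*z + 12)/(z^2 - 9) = (z + 4)/(z - 3)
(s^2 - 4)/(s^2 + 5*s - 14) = (s + 2)/(s + 7)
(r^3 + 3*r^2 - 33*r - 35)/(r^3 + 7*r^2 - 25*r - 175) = (r + 1)/(r + 5)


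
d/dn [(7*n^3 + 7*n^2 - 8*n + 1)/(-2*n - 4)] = (-14*n^3 - 49*n^2 - 28*n + 17)/(2*(n^2 + 4*n + 4))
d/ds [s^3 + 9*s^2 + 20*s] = 3*s^2 + 18*s + 20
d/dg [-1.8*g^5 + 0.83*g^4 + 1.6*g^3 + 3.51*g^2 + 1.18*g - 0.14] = -9.0*g^4 + 3.32*g^3 + 4.8*g^2 + 7.02*g + 1.18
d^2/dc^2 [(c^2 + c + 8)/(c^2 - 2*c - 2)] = 6*(c^3 + 10*c^2 - 14*c + 16)/(c^6 - 6*c^5 + 6*c^4 + 16*c^3 - 12*c^2 - 24*c - 8)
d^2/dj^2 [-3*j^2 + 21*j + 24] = -6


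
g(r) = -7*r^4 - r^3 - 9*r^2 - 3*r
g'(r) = -28*r^3 - 3*r^2 - 18*r - 3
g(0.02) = -0.06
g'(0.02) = -3.36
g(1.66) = -87.51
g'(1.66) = -169.23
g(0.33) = -2.09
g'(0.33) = -10.27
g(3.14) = -809.60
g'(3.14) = -955.95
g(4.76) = -3919.62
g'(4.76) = -3176.46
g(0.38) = -2.64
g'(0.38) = -11.81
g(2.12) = -197.74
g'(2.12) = -321.43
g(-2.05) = -146.68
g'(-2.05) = 262.52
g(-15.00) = -352980.00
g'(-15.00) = 94092.00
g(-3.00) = -612.00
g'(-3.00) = 780.00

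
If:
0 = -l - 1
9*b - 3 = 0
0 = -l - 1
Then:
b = 1/3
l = -1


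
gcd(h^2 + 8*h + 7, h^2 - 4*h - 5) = h + 1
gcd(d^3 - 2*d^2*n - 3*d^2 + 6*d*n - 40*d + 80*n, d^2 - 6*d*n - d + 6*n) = 1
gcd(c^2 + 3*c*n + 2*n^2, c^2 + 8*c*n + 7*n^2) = c + n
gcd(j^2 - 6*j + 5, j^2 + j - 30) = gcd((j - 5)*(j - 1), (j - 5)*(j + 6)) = j - 5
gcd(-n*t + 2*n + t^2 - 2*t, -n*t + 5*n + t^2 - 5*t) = -n + t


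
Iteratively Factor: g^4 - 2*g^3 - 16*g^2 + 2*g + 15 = (g + 1)*(g^3 - 3*g^2 - 13*g + 15) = (g - 5)*(g + 1)*(g^2 + 2*g - 3) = (g - 5)*(g + 1)*(g + 3)*(g - 1)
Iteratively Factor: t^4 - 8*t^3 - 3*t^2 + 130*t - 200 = (t + 4)*(t^3 - 12*t^2 + 45*t - 50) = (t - 2)*(t + 4)*(t^2 - 10*t + 25) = (t - 5)*(t - 2)*(t + 4)*(t - 5)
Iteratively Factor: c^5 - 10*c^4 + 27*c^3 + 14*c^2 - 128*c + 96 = (c - 3)*(c^4 - 7*c^3 + 6*c^2 + 32*c - 32) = (c - 4)*(c - 3)*(c^3 - 3*c^2 - 6*c + 8) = (c - 4)^2*(c - 3)*(c^2 + c - 2) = (c - 4)^2*(c - 3)*(c + 2)*(c - 1)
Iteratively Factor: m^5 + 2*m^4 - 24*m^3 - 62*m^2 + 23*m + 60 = (m - 5)*(m^4 + 7*m^3 + 11*m^2 - 7*m - 12) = (m - 5)*(m + 1)*(m^3 + 6*m^2 + 5*m - 12) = (m - 5)*(m + 1)*(m + 3)*(m^2 + 3*m - 4) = (m - 5)*(m + 1)*(m + 3)*(m + 4)*(m - 1)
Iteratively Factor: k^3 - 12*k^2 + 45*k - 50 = (k - 5)*(k^2 - 7*k + 10) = (k - 5)^2*(k - 2)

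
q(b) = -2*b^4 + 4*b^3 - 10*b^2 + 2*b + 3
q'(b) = -8*b^3 + 12*b^2 - 20*b + 2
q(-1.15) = -22.11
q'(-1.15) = 53.04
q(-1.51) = -46.99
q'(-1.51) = 87.10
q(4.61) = -711.72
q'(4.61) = -618.95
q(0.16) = 3.08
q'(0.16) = -0.93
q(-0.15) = 2.46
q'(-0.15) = 5.30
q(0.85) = -1.11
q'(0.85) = -11.24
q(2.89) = -117.71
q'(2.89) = -148.68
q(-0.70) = -5.15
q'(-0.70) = 24.62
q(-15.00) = -117027.00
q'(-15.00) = 30002.00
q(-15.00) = -117027.00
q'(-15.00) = 30002.00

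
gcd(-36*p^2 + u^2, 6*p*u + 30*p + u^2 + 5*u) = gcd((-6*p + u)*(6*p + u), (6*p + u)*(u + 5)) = 6*p + u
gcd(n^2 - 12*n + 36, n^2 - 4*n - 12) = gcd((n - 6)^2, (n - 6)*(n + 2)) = n - 6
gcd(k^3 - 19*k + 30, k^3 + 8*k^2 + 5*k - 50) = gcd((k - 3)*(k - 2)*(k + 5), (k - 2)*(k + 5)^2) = k^2 + 3*k - 10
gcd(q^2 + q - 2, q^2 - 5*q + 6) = 1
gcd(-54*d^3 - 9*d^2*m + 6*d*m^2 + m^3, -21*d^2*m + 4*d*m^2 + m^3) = 3*d - m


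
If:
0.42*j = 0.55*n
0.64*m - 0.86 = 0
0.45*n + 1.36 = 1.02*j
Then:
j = 2.01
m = 1.34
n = 1.54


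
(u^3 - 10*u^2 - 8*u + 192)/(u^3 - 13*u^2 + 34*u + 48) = (u + 4)/(u + 1)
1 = 1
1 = 1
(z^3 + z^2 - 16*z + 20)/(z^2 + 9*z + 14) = (z^3 + z^2 - 16*z + 20)/(z^2 + 9*z + 14)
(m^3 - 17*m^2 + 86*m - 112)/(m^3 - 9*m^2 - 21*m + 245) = (m^2 - 10*m + 16)/(m^2 - 2*m - 35)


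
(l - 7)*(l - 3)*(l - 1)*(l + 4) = l^4 - 7*l^3 - 13*l^2 + 103*l - 84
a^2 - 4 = (a - 2)*(a + 2)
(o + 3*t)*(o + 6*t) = o^2 + 9*o*t + 18*t^2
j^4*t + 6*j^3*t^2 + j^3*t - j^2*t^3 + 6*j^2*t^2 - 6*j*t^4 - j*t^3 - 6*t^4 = (j - t)*(j + t)*(j + 6*t)*(j*t + t)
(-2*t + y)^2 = 4*t^2 - 4*t*y + y^2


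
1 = 1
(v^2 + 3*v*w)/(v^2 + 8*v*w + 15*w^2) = v/(v + 5*w)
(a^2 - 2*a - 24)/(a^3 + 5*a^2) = (a^2 - 2*a - 24)/(a^2*(a + 5))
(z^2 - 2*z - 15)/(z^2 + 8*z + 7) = (z^2 - 2*z - 15)/(z^2 + 8*z + 7)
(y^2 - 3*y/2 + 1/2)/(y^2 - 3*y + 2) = (y - 1/2)/(y - 2)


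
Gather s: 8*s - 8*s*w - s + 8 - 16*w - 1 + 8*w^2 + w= s*(7 - 8*w) + 8*w^2 - 15*w + 7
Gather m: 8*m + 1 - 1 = 8*m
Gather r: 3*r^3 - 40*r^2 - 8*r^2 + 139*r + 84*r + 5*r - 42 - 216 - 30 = 3*r^3 - 48*r^2 + 228*r - 288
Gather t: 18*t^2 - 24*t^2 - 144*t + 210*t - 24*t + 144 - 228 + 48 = -6*t^2 + 42*t - 36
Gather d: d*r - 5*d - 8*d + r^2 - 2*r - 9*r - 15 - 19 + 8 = d*(r - 13) + r^2 - 11*r - 26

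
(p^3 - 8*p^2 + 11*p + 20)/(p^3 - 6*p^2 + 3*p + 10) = (p - 4)/(p - 2)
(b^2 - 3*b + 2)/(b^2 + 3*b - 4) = (b - 2)/(b + 4)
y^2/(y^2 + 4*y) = y/(y + 4)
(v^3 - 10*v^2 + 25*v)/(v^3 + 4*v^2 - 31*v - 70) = v*(v - 5)/(v^2 + 9*v + 14)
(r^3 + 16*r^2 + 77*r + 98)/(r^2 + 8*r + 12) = (r^2 + 14*r + 49)/(r + 6)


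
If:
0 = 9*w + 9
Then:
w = -1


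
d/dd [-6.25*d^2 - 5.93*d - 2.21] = -12.5*d - 5.93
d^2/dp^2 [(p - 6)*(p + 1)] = 2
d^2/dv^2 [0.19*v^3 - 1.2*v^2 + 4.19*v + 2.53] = 1.14*v - 2.4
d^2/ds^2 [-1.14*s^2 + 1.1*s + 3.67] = -2.28000000000000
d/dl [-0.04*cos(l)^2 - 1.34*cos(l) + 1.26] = (0.08*cos(l) + 1.34)*sin(l)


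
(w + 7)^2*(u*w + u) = u*w^3 + 15*u*w^2 + 63*u*w + 49*u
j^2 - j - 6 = (j - 3)*(j + 2)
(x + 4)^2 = x^2 + 8*x + 16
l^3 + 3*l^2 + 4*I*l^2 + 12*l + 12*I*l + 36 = (l + 3)*(l - 2*I)*(l + 6*I)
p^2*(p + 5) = p^3 + 5*p^2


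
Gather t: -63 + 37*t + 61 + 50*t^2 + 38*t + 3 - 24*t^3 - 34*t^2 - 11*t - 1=-24*t^3 + 16*t^2 + 64*t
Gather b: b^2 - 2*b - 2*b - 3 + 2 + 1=b^2 - 4*b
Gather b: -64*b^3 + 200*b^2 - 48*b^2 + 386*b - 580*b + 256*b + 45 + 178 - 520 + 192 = -64*b^3 + 152*b^2 + 62*b - 105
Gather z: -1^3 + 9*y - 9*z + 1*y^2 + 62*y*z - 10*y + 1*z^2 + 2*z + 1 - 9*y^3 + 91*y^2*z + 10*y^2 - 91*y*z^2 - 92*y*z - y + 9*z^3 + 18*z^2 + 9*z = -9*y^3 + 11*y^2 - 2*y + 9*z^3 + z^2*(19 - 91*y) + z*(91*y^2 - 30*y + 2)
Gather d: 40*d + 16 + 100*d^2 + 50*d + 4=100*d^2 + 90*d + 20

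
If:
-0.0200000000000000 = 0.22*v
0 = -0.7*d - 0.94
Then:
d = -1.34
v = -0.09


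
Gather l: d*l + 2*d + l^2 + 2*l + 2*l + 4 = 2*d + l^2 + l*(d + 4) + 4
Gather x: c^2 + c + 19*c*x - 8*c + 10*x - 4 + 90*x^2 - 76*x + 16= c^2 - 7*c + 90*x^2 + x*(19*c - 66) + 12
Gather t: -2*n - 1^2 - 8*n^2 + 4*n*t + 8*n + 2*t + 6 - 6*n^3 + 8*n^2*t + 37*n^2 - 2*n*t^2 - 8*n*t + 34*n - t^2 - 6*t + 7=-6*n^3 + 29*n^2 + 40*n + t^2*(-2*n - 1) + t*(8*n^2 - 4*n - 4) + 12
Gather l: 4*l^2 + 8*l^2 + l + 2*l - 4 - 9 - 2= 12*l^2 + 3*l - 15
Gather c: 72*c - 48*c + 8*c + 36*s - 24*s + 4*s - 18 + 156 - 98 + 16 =32*c + 16*s + 56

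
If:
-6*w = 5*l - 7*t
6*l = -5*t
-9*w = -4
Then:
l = -40/201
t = 16/67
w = 4/9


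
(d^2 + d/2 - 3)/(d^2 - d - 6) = (d - 3/2)/(d - 3)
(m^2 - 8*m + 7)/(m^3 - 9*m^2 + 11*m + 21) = (m - 1)/(m^2 - 2*m - 3)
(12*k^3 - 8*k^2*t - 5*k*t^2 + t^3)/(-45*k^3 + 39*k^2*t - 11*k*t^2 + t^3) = (-12*k^3 + 8*k^2*t + 5*k*t^2 - t^3)/(45*k^3 - 39*k^2*t + 11*k*t^2 - t^3)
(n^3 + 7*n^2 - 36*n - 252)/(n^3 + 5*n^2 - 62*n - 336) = (n - 6)/(n - 8)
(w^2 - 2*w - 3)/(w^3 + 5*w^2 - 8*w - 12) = (w - 3)/(w^2 + 4*w - 12)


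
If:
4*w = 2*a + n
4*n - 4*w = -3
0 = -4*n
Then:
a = 3/2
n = 0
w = 3/4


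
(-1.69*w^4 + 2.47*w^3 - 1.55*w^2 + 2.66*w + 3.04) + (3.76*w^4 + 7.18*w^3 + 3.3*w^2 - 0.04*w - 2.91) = 2.07*w^4 + 9.65*w^3 + 1.75*w^2 + 2.62*w + 0.13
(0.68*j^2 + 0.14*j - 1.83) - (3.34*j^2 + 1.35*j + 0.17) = -2.66*j^2 - 1.21*j - 2.0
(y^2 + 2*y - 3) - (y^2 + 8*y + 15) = -6*y - 18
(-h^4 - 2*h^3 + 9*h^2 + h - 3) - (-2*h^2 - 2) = -h^4 - 2*h^3 + 11*h^2 + h - 1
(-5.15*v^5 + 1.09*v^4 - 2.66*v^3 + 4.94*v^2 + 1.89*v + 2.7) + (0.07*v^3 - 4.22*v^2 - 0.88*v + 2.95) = -5.15*v^5 + 1.09*v^4 - 2.59*v^3 + 0.720000000000001*v^2 + 1.01*v + 5.65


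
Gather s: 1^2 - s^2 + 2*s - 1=-s^2 + 2*s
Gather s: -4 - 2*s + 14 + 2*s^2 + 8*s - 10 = 2*s^2 + 6*s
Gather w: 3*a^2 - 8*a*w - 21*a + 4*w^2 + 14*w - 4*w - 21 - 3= 3*a^2 - 21*a + 4*w^2 + w*(10 - 8*a) - 24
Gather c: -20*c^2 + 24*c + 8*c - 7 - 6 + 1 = -20*c^2 + 32*c - 12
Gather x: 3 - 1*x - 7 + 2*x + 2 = x - 2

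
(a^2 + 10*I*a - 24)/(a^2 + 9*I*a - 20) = (a + 6*I)/(a + 5*I)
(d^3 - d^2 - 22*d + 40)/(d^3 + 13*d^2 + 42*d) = (d^3 - d^2 - 22*d + 40)/(d*(d^2 + 13*d + 42))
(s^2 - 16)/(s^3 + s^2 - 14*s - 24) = (s + 4)/(s^2 + 5*s + 6)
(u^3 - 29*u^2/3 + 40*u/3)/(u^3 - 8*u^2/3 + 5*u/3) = (u - 8)/(u - 1)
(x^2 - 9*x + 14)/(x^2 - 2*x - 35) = (x - 2)/(x + 5)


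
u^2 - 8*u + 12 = (u - 6)*(u - 2)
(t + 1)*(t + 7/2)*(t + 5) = t^3 + 19*t^2/2 + 26*t + 35/2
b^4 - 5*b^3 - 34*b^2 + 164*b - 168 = (b - 7)*(b - 2)^2*(b + 6)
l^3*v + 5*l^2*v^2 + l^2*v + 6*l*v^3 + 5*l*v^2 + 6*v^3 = (l + 2*v)*(l + 3*v)*(l*v + v)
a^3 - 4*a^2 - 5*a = a*(a - 5)*(a + 1)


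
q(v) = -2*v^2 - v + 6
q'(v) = -4*v - 1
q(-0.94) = 5.17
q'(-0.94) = 2.76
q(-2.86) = -7.50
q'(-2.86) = 10.44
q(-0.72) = 5.68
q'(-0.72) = 1.88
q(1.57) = -0.50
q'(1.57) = -7.28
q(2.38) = -7.71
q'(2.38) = -10.52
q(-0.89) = 5.31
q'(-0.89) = 2.56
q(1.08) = 2.59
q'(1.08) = -5.32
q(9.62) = -188.71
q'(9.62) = -39.48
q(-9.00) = -147.00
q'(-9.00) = 35.00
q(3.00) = -15.00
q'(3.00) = -13.00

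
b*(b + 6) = b^2 + 6*b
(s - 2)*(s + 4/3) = s^2 - 2*s/3 - 8/3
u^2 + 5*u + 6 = (u + 2)*(u + 3)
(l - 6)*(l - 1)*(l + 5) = l^3 - 2*l^2 - 29*l + 30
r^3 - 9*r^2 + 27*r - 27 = (r - 3)^3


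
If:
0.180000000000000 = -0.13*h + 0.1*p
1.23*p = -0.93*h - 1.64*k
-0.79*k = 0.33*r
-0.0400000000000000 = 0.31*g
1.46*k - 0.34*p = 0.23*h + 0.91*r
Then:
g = -0.13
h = -0.88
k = 0.01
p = 0.66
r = -0.01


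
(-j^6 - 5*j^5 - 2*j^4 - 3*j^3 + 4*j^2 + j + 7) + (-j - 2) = -j^6 - 5*j^5 - 2*j^4 - 3*j^3 + 4*j^2 + 5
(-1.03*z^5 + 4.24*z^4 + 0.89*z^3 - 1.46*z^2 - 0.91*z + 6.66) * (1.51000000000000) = -1.5553*z^5 + 6.4024*z^4 + 1.3439*z^3 - 2.2046*z^2 - 1.3741*z + 10.0566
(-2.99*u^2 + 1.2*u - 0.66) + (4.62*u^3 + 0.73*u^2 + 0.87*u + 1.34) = 4.62*u^3 - 2.26*u^2 + 2.07*u + 0.68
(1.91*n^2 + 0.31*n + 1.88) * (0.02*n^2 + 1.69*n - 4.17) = 0.0382*n^4 + 3.2341*n^3 - 7.4032*n^2 + 1.8845*n - 7.8396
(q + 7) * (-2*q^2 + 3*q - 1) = -2*q^3 - 11*q^2 + 20*q - 7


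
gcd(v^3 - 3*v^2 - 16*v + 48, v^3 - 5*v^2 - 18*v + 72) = v^2 + v - 12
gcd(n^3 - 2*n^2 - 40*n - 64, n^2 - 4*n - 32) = n^2 - 4*n - 32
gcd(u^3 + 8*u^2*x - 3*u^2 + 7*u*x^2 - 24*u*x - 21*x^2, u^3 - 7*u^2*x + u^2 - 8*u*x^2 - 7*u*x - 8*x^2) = u + x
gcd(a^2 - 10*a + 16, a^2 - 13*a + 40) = a - 8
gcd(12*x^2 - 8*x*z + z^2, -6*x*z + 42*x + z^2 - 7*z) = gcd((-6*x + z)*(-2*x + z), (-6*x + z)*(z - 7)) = 6*x - z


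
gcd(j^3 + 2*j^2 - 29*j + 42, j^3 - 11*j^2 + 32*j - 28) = j - 2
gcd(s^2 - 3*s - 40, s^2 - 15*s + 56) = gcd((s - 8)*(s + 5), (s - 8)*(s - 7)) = s - 8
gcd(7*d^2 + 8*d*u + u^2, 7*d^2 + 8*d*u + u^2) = 7*d^2 + 8*d*u + u^2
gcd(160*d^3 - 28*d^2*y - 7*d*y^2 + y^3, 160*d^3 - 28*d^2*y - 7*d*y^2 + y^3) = 160*d^3 - 28*d^2*y - 7*d*y^2 + y^3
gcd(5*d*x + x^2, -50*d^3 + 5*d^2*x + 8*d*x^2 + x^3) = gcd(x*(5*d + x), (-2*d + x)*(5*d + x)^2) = 5*d + x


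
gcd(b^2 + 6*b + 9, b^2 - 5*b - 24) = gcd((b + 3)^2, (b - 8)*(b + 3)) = b + 3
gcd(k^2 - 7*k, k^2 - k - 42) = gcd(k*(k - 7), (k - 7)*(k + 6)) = k - 7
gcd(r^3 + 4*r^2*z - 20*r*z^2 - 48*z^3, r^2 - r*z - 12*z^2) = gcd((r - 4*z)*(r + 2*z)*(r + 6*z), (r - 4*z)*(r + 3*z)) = -r + 4*z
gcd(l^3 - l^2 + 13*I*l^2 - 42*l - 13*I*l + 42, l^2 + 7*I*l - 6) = l + 6*I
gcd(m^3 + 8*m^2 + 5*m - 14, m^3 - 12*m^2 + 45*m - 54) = 1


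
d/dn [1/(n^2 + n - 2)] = (-2*n - 1)/(n^2 + n - 2)^2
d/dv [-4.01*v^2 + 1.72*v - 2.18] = 1.72 - 8.02*v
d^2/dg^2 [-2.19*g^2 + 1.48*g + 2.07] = -4.38000000000000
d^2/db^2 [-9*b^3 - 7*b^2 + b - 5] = -54*b - 14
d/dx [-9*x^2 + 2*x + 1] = 2 - 18*x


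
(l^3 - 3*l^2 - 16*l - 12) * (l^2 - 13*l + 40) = l^5 - 16*l^4 + 63*l^3 + 76*l^2 - 484*l - 480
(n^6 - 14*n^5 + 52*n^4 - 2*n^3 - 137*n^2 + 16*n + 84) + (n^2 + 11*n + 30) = n^6 - 14*n^5 + 52*n^4 - 2*n^3 - 136*n^2 + 27*n + 114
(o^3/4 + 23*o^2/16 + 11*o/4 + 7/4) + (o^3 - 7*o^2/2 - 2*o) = 5*o^3/4 - 33*o^2/16 + 3*o/4 + 7/4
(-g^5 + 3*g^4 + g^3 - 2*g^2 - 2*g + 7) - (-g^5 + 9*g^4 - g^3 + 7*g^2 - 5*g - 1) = -6*g^4 + 2*g^3 - 9*g^2 + 3*g + 8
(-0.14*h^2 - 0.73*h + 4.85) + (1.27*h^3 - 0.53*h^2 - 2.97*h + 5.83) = 1.27*h^3 - 0.67*h^2 - 3.7*h + 10.68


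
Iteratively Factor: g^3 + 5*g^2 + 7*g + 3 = (g + 3)*(g^2 + 2*g + 1) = (g + 1)*(g + 3)*(g + 1)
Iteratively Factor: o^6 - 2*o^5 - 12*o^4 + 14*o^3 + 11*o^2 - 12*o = (o - 1)*(o^5 - o^4 - 13*o^3 + o^2 + 12*o) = o*(o - 1)*(o^4 - o^3 - 13*o^2 + o + 12) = o*(o - 1)*(o + 1)*(o^3 - 2*o^2 - 11*o + 12) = o*(o - 1)^2*(o + 1)*(o^2 - o - 12) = o*(o - 4)*(o - 1)^2*(o + 1)*(o + 3)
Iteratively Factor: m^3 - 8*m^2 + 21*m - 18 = (m - 3)*(m^2 - 5*m + 6) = (m - 3)*(m - 2)*(m - 3)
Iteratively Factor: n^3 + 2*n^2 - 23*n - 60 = (n - 5)*(n^2 + 7*n + 12) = (n - 5)*(n + 4)*(n + 3)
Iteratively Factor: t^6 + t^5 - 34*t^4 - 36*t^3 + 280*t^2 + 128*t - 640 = (t - 5)*(t^5 + 6*t^4 - 4*t^3 - 56*t^2 + 128) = (t - 5)*(t + 2)*(t^4 + 4*t^3 - 12*t^2 - 32*t + 64) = (t - 5)*(t - 2)*(t + 2)*(t^3 + 6*t^2 - 32) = (t - 5)*(t - 2)*(t + 2)*(t + 4)*(t^2 + 2*t - 8) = (t - 5)*(t - 2)*(t + 2)*(t + 4)^2*(t - 2)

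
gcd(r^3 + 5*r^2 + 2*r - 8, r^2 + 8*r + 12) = r + 2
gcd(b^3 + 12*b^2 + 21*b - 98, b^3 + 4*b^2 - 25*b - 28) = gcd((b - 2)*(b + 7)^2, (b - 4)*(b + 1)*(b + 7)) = b + 7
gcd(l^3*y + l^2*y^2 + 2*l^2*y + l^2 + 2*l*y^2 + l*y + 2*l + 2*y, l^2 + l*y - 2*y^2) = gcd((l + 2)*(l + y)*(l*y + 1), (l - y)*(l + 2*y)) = 1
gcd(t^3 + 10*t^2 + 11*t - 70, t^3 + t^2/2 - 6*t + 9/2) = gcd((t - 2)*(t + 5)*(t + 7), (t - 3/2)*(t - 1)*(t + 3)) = 1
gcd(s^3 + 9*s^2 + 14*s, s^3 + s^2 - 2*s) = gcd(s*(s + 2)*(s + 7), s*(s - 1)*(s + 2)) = s^2 + 2*s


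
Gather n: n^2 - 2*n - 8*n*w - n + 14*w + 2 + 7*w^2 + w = n^2 + n*(-8*w - 3) + 7*w^2 + 15*w + 2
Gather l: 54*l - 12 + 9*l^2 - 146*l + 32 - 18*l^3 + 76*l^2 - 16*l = -18*l^3 + 85*l^2 - 108*l + 20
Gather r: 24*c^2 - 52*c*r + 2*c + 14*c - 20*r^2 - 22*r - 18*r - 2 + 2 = 24*c^2 + 16*c - 20*r^2 + r*(-52*c - 40)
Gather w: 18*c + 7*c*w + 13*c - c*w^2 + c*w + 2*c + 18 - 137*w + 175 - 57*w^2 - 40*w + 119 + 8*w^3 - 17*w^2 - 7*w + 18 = 33*c + 8*w^3 + w^2*(-c - 74) + w*(8*c - 184) + 330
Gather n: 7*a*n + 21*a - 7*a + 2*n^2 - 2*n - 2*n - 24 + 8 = 14*a + 2*n^2 + n*(7*a - 4) - 16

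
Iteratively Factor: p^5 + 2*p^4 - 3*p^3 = (p)*(p^4 + 2*p^3 - 3*p^2) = p*(p - 1)*(p^3 + 3*p^2) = p^2*(p - 1)*(p^2 + 3*p) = p^3*(p - 1)*(p + 3)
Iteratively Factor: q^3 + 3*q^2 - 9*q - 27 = (q - 3)*(q^2 + 6*q + 9) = (q - 3)*(q + 3)*(q + 3)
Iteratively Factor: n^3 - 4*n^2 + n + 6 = (n - 2)*(n^2 - 2*n - 3) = (n - 2)*(n + 1)*(n - 3)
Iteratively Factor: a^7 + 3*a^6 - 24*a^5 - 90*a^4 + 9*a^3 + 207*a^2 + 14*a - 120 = (a - 1)*(a^6 + 4*a^5 - 20*a^4 - 110*a^3 - 101*a^2 + 106*a + 120) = (a - 1)*(a + 4)*(a^5 - 20*a^3 - 30*a^2 + 19*a + 30) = (a - 1)*(a + 1)*(a + 4)*(a^4 - a^3 - 19*a^2 - 11*a + 30) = (a - 1)*(a + 1)*(a + 2)*(a + 4)*(a^3 - 3*a^2 - 13*a + 15) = (a - 1)*(a + 1)*(a + 2)*(a + 3)*(a + 4)*(a^2 - 6*a + 5) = (a - 5)*(a - 1)*(a + 1)*(a + 2)*(a + 3)*(a + 4)*(a - 1)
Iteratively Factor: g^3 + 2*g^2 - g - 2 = (g - 1)*(g^2 + 3*g + 2) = (g - 1)*(g + 2)*(g + 1)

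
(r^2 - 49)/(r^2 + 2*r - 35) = (r - 7)/(r - 5)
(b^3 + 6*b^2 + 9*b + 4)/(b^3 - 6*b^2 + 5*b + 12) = (b^2 + 5*b + 4)/(b^2 - 7*b + 12)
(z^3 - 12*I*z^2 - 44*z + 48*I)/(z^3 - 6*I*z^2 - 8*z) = (z - 6*I)/z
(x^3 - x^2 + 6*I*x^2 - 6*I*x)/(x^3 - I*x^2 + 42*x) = (x - 1)/(x - 7*I)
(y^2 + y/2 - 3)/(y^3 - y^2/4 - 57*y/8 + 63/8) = 4*(y + 2)/(4*y^2 + 5*y - 21)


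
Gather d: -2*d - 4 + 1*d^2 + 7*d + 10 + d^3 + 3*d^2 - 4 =d^3 + 4*d^2 + 5*d + 2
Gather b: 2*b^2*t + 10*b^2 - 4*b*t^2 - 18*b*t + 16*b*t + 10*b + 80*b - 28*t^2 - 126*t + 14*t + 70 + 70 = b^2*(2*t + 10) + b*(-4*t^2 - 2*t + 90) - 28*t^2 - 112*t + 140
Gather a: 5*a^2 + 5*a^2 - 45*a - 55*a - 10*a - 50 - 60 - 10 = 10*a^2 - 110*a - 120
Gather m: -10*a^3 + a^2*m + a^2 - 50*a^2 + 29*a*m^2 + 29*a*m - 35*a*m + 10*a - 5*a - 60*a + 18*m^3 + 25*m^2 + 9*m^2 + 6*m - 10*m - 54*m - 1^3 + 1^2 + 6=-10*a^3 - 49*a^2 - 55*a + 18*m^3 + m^2*(29*a + 34) + m*(a^2 - 6*a - 58) + 6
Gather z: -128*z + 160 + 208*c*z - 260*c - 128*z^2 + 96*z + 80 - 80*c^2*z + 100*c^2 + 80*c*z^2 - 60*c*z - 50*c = 100*c^2 - 310*c + z^2*(80*c - 128) + z*(-80*c^2 + 148*c - 32) + 240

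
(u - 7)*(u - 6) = u^2 - 13*u + 42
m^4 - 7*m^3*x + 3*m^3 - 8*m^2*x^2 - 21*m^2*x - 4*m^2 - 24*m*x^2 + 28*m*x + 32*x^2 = (m - 1)*(m + 4)*(m - 8*x)*(m + x)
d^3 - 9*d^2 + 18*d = d*(d - 6)*(d - 3)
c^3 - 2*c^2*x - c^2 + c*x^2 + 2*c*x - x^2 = (c - 1)*(c - x)^2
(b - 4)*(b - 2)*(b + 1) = b^3 - 5*b^2 + 2*b + 8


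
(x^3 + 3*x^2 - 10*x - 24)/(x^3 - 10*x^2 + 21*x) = (x^2 + 6*x + 8)/(x*(x - 7))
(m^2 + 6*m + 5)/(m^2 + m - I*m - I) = (m + 5)/(m - I)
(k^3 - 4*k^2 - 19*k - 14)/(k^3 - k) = (k^2 - 5*k - 14)/(k*(k - 1))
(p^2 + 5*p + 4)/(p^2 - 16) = (p + 1)/(p - 4)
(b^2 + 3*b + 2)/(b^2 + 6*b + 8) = (b + 1)/(b + 4)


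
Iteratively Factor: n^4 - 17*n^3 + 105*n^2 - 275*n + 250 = (n - 5)*(n^3 - 12*n^2 + 45*n - 50) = (n - 5)^2*(n^2 - 7*n + 10) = (n - 5)^3*(n - 2)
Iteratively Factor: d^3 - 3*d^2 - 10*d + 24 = (d - 4)*(d^2 + d - 6) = (d - 4)*(d - 2)*(d + 3)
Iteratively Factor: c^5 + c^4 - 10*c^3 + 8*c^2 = (c - 1)*(c^4 + 2*c^3 - 8*c^2) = (c - 1)*(c + 4)*(c^3 - 2*c^2) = c*(c - 1)*(c + 4)*(c^2 - 2*c) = c^2*(c - 1)*(c + 4)*(c - 2)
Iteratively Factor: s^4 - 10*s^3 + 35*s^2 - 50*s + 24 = (s - 2)*(s^3 - 8*s^2 + 19*s - 12) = (s - 3)*(s - 2)*(s^2 - 5*s + 4) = (s - 4)*(s - 3)*(s - 2)*(s - 1)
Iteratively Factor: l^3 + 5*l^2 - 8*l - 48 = (l + 4)*(l^2 + l - 12) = (l + 4)^2*(l - 3)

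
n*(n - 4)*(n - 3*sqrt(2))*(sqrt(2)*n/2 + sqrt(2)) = sqrt(2)*n^4/2 - 3*n^3 - sqrt(2)*n^3 - 4*sqrt(2)*n^2 + 6*n^2 + 24*n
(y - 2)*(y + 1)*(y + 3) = y^3 + 2*y^2 - 5*y - 6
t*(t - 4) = t^2 - 4*t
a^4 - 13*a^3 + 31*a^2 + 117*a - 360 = (a - 8)*(a - 5)*(a - 3)*(a + 3)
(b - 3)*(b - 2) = b^2 - 5*b + 6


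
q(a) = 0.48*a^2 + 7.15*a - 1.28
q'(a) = 0.96*a + 7.15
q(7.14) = 74.24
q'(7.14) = 14.00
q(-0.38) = -3.93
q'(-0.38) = 6.79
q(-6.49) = -27.47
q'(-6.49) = 0.92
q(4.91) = 45.40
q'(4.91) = 11.86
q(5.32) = 50.34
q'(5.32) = 12.26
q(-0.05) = -1.64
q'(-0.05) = 7.10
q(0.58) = 3.03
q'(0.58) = 7.71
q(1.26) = 8.49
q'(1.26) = 8.36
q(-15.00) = -0.53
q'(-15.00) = -7.25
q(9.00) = 101.95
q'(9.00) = 15.79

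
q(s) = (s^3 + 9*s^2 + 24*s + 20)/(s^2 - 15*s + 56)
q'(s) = (15 - 2*s)*(s^3 + 9*s^2 + 24*s + 20)/(s^2 - 15*s + 56)^2 + (3*s^2 + 18*s + 24)/(s^2 - 15*s + 56) = (s^4 - 30*s^3 + 9*s^2 + 968*s + 1644)/(s^4 - 30*s^3 + 337*s^2 - 1680*s + 3136)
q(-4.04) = 0.03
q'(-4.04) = 0.01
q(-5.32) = -0.02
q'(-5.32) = 0.08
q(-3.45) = 0.03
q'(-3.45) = -0.02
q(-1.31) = 0.02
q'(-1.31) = 0.08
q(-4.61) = 0.02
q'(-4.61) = 0.04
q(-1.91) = 0.00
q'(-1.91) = 0.01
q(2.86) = 8.72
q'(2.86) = 8.50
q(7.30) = -5065.84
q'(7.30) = 8147.94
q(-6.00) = -0.09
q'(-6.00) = 0.12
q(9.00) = 847.00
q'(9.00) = -1056.00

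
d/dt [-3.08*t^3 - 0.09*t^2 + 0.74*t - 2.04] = -9.24*t^2 - 0.18*t + 0.74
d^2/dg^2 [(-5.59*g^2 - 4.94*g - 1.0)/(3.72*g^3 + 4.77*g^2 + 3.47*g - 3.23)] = (-154.713312*g^6 - 410.170176*g^5 - 259.05708*g^4 - 1136.464674*g^3 - 1443.006702*g^2 - 628.071444*g - 282.27185)/(51.478848*g^9 + 198.027504*g^8 + 397.980108*g^7 + 343.875645*g^6 + 27.347661*g^5 - 298.335114*g^4 - 162.562735*g^3 + 32.618478*g^2 + 108.606489*g - 33.698267)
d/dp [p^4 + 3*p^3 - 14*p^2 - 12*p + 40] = 4*p^3 + 9*p^2 - 28*p - 12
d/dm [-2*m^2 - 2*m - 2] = -4*m - 2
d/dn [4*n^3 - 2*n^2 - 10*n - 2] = 12*n^2 - 4*n - 10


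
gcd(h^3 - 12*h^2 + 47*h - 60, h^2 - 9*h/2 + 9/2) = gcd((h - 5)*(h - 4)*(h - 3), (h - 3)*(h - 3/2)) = h - 3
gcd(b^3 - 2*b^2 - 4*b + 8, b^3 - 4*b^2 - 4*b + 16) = b^2 - 4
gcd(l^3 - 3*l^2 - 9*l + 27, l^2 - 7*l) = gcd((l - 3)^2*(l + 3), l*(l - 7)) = 1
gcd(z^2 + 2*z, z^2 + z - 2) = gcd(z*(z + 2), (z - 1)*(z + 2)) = z + 2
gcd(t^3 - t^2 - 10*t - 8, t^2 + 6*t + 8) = t + 2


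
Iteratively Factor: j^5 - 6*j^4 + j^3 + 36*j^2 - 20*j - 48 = (j - 4)*(j^4 - 2*j^3 - 7*j^2 + 8*j + 12) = (j - 4)*(j - 2)*(j^3 - 7*j - 6) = (j - 4)*(j - 3)*(j - 2)*(j^2 + 3*j + 2) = (j - 4)*(j - 3)*(j - 2)*(j + 1)*(j + 2)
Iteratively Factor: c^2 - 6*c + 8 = (c - 4)*(c - 2)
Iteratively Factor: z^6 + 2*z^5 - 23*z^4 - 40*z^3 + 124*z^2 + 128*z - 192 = (z - 4)*(z^5 + 6*z^4 + z^3 - 36*z^2 - 20*z + 48) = (z - 4)*(z + 2)*(z^4 + 4*z^3 - 7*z^2 - 22*z + 24) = (z - 4)*(z + 2)*(z + 4)*(z^3 - 7*z + 6) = (z - 4)*(z + 2)*(z + 3)*(z + 4)*(z^2 - 3*z + 2) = (z - 4)*(z - 2)*(z + 2)*(z + 3)*(z + 4)*(z - 1)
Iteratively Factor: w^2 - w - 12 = (w + 3)*(w - 4)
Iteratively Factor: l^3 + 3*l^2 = (l + 3)*(l^2) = l*(l + 3)*(l)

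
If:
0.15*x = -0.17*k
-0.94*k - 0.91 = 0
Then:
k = -0.97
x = 1.10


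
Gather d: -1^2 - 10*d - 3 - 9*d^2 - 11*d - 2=-9*d^2 - 21*d - 6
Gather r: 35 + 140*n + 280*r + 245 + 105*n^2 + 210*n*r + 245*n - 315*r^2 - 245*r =105*n^2 + 385*n - 315*r^2 + r*(210*n + 35) + 280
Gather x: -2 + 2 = 0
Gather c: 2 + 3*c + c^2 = c^2 + 3*c + 2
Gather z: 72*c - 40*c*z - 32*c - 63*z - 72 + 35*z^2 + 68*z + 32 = 40*c + 35*z^2 + z*(5 - 40*c) - 40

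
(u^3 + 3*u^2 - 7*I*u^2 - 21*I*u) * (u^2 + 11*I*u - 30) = u^5 + 3*u^4 + 4*I*u^4 + 47*u^3 + 12*I*u^3 + 141*u^2 + 210*I*u^2 + 630*I*u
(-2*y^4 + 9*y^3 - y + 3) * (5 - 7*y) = 14*y^5 - 73*y^4 + 45*y^3 + 7*y^2 - 26*y + 15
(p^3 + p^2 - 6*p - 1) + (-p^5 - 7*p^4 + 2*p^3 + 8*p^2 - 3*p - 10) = -p^5 - 7*p^4 + 3*p^3 + 9*p^2 - 9*p - 11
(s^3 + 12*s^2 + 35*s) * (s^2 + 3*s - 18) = s^5 + 15*s^4 + 53*s^3 - 111*s^2 - 630*s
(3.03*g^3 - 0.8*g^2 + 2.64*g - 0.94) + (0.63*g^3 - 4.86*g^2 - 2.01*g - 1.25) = 3.66*g^3 - 5.66*g^2 + 0.63*g - 2.19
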